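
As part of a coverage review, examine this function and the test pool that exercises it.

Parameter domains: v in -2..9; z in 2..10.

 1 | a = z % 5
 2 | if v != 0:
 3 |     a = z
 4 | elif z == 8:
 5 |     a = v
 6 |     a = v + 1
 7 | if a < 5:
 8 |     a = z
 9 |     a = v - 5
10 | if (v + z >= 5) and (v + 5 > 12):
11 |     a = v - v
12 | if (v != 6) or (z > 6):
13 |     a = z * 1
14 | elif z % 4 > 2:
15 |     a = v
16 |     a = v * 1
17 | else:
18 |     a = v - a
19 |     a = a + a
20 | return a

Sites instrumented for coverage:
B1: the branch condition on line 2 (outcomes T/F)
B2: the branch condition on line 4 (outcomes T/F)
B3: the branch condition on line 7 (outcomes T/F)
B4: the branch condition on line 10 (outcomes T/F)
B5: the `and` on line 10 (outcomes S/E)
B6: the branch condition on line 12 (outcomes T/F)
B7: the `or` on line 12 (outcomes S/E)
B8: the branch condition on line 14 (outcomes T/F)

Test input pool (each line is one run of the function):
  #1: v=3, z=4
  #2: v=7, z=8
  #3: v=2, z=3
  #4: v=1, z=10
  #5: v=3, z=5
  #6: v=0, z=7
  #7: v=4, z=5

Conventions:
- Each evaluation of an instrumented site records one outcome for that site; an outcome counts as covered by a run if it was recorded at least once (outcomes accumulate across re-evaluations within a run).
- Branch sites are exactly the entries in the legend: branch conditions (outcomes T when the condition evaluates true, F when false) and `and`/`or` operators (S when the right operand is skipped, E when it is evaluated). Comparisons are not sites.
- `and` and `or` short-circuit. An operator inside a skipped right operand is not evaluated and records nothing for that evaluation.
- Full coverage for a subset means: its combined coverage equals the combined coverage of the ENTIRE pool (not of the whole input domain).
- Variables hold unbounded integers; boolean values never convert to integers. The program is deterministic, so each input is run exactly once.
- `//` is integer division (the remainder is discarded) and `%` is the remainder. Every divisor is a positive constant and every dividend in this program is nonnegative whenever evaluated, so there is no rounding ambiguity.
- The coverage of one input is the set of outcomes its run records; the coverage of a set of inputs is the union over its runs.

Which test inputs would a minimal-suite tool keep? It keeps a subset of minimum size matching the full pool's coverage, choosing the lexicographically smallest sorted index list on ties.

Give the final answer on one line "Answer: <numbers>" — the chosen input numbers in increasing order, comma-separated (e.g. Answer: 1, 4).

input #1 (v=3, z=4): covers B1=T, B3=T, B4=F, B5=E, B6=T, B7=S
input #2 (v=7, z=8): covers B1=T, B3=F, B4=F, B5=E, B6=T, B7=S
input #3 (v=2, z=3): covers B1=T, B3=T, B4=F, B5=E, B6=T, B7=S
input #4 (v=1, z=10): covers B1=T, B3=F, B4=F, B5=E, B6=T, B7=S
input #5 (v=3, z=5): covers B1=T, B3=F, B4=F, B5=E, B6=T, B7=S
input #6 (v=0, z=7): covers B1=F, B2=F, B3=T, B4=F, B5=E, B6=T, B7=S
input #7 (v=4, z=5): covers B1=T, B3=F, B4=F, B5=E, B6=T, B7=S
union over all inputs: B1=T, B1=F, B2=F, B3=T, B3=F, B4=F, B5=E, B6=T, B7=S (9 outcomes)
checked all size-1 subsets: none covers 9 outcomes (max 7/9)
inputs {2, 6} (size 2) cover everything; no size-2 subset with a lexicographically smaller index list covers all 9

Answer: 2, 6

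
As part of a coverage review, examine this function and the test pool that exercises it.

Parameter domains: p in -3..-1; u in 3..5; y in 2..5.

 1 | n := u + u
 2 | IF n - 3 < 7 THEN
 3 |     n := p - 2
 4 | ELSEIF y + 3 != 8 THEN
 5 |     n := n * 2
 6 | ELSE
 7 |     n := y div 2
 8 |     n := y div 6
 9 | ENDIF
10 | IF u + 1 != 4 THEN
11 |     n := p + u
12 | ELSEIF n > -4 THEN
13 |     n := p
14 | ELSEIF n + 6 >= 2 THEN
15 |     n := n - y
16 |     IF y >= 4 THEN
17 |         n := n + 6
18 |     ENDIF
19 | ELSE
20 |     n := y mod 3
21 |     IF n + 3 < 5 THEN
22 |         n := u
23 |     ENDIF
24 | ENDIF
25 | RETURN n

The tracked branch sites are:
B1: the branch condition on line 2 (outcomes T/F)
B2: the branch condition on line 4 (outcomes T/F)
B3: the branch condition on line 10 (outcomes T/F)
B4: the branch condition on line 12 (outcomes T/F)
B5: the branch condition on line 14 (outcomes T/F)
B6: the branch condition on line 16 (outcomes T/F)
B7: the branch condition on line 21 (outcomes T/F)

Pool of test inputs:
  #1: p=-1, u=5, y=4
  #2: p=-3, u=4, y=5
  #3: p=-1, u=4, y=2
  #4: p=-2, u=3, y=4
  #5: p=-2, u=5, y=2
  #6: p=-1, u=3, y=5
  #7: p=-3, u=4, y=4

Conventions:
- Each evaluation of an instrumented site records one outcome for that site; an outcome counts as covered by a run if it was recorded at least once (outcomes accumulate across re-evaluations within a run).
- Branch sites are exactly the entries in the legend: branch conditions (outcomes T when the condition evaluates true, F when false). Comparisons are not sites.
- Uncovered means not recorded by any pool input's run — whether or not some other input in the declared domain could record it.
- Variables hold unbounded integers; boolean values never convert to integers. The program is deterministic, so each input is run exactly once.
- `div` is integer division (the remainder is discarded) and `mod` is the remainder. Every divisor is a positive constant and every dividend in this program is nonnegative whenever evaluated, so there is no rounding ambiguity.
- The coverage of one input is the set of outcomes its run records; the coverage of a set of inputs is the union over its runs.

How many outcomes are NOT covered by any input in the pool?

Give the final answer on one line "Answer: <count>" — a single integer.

input #1, p=-1, u=5, y=4: outcomes B1=F, B2=T, B3=T
input #2, p=-3, u=4, y=5: outcomes B1=T, B3=T
input #3, p=-1, u=4, y=2: outcomes B1=T, B3=T
input #4, p=-2, u=3, y=4: outcomes B1=T, B3=F, B4=F, B5=T, B6=T
input #5, p=-2, u=5, y=2: outcomes B1=F, B2=T, B3=T
input #6, p=-1, u=3, y=5: outcomes B1=T, B3=F, B4=T
input #7, p=-3, u=4, y=4: outcomes B1=T, B3=T
union over the pool: B1=T, B1=F, B2=T, B3=T, B3=F, B4=T, B4=F, B5=T, B6=T
uncovered (5 of 14): B2=F, B5=F, B6=F, B7=T, B7=F

Answer: 5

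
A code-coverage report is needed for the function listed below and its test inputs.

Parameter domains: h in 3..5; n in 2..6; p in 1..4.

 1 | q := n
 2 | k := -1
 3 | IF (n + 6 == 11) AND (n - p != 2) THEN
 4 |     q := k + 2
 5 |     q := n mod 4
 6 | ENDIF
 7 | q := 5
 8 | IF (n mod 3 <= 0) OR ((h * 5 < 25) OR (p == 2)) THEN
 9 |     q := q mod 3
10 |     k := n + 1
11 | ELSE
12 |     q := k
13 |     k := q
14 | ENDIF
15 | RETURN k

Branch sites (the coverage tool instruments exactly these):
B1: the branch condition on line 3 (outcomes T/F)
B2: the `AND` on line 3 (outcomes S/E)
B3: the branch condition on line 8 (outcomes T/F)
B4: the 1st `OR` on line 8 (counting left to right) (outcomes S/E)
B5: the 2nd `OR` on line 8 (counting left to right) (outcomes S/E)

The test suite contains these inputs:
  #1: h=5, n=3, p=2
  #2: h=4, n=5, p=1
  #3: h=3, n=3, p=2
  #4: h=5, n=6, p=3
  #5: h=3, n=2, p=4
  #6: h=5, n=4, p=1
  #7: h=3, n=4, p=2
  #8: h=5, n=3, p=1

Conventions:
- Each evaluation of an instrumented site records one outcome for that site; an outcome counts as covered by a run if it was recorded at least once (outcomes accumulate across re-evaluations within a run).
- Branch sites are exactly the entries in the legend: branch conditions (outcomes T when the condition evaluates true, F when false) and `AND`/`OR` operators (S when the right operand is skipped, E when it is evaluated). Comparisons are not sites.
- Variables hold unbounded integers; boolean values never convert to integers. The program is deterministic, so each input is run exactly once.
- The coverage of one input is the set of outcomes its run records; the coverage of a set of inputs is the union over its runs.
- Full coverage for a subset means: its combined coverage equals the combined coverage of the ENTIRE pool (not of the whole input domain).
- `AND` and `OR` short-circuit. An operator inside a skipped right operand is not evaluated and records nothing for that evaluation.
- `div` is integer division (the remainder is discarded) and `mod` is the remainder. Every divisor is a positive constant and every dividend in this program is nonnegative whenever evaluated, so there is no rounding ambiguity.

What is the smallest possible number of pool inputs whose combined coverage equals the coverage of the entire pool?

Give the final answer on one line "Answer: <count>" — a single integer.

test 1 (h=5, n=3, p=2) fires B2->S, B1->F, B4->S, B3->T; hits B1=F, B2=S, B3=T, B4=S
test 2 (h=4, n=5, p=1) fires B2->E, B1->T, B4->E, B5->S, B3->T; hits B1=T, B2=E, B3=T, B4=E, B5=S
test 3 (h=3, n=3, p=2) fires B2->S, B1->F, B4->S, B3->T; hits B1=F, B2=S, B3=T, B4=S
test 4 (h=5, n=6, p=3) fires B2->S, B1->F, B4->S, B3->T; hits B1=F, B2=S, B3=T, B4=S
test 5 (h=3, n=2, p=4) fires B2->S, B1->F, B4->E, B5->S, B3->T; hits B1=F, B2=S, B3=T, B4=E, B5=S
test 6 (h=5, n=4, p=1) fires B2->S, B1->F, B4->E, B5->E, B3->F; hits B1=F, B2=S, B3=F, B4=E, B5=E
test 7 (h=3, n=4, p=2) fires B2->S, B1->F, B4->E, B5->S, B3->T; hits B1=F, B2=S, B3=T, B4=E, B5=S
test 8 (h=5, n=3, p=1) fires B2->S, B1->F, B4->S, B3->T; hits B1=F, B2=S, B3=T, B4=S
union over all inputs: B1=T, B1=F, B2=S, B2=E, B3=T, B3=F, B4=S, B4=E, B5=S, B5=E (10 outcomes)
every size-1 subset falls short of the 10 outcomes (best: 5/10)
every size-2 subset falls short of the 10 outcomes (best: 9/10)
size 3: inputs {1, 2, 6} cover all 10 outcomes, and no lexicographically smaller subset of this size does

Answer: 3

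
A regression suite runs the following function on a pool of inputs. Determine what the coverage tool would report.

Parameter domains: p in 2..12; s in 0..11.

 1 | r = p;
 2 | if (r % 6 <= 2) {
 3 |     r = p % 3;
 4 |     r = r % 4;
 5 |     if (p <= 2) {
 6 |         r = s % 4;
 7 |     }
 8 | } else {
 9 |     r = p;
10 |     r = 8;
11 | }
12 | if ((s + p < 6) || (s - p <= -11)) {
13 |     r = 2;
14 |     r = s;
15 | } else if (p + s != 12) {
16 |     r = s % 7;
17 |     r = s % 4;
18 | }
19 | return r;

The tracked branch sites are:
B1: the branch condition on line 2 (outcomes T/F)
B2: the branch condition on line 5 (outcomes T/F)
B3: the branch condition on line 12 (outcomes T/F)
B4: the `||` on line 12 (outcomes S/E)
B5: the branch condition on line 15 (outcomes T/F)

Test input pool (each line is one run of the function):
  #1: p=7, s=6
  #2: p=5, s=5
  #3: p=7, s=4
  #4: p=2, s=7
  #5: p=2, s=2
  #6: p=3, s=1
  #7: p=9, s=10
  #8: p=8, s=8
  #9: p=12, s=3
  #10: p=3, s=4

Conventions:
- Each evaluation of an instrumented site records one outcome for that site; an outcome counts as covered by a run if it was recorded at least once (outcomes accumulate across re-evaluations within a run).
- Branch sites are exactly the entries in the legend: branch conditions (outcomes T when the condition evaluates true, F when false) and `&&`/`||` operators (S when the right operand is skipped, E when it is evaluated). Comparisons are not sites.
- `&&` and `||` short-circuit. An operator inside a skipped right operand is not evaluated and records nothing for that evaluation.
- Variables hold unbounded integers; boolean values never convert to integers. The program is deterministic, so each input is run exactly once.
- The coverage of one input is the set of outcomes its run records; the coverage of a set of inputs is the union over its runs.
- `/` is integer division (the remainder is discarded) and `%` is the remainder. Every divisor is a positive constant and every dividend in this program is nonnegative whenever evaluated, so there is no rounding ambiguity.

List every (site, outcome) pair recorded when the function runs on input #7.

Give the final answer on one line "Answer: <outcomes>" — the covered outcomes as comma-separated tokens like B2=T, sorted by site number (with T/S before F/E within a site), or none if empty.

Running input #7 (p=9, s=10), event by event:
  B1->F, B4->E, B3->F, B5->T
deduplicating events, the covered set is: B1=F, B3=F, B4=E, B5=T

Answer: B1=F, B3=F, B4=E, B5=T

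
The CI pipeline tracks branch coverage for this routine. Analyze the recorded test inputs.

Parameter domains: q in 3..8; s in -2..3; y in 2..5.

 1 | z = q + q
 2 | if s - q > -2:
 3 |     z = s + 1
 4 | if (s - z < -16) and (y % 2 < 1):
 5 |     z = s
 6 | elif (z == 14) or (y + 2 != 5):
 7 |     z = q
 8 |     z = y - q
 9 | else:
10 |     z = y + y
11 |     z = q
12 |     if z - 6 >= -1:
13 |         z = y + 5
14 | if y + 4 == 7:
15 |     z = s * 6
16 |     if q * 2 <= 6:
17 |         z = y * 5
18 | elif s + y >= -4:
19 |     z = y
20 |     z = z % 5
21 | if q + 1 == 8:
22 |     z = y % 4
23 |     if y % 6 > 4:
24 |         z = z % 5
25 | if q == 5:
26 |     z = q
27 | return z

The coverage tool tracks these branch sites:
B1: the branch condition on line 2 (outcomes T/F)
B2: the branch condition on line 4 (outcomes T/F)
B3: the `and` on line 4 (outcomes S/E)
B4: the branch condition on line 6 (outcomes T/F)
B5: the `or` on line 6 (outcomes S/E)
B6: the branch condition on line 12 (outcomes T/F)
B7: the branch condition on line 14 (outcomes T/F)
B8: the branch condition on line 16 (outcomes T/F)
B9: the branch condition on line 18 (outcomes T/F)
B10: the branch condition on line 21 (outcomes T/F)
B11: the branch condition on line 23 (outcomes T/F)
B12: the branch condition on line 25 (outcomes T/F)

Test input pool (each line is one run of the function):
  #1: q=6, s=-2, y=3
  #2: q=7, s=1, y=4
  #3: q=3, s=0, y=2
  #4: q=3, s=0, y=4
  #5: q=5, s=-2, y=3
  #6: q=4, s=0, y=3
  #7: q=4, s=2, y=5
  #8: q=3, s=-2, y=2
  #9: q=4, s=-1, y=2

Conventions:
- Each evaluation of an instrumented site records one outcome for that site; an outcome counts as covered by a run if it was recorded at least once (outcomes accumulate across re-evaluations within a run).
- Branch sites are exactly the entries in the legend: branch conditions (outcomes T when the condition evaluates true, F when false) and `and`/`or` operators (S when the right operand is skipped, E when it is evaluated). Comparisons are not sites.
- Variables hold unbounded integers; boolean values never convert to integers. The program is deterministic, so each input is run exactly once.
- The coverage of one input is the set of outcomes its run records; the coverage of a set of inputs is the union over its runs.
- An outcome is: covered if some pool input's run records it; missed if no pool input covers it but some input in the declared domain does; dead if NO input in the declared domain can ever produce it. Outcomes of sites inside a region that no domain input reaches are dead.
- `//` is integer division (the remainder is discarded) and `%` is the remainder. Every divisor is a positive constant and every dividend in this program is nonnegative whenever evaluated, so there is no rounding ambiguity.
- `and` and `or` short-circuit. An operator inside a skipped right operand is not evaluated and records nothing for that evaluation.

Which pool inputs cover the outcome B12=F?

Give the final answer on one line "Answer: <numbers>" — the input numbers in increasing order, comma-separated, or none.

input #1 (q=6, s=-2, y=3): covers B12=F
input #2 (q=7, s=1, y=4): covers B12=F
input #3 (q=3, s=0, y=2): covers B12=F
input #4 (q=3, s=0, y=4): covers B12=F
input #5 (q=5, s=-2, y=3): misses B12=F
input #6 (q=4, s=0, y=3): covers B12=F
input #7 (q=4, s=2, y=5): covers B12=F
input #8 (q=3, s=-2, y=2): covers B12=F
input #9 (q=4, s=-1, y=2): covers B12=F

Answer: 1, 2, 3, 4, 6, 7, 8, 9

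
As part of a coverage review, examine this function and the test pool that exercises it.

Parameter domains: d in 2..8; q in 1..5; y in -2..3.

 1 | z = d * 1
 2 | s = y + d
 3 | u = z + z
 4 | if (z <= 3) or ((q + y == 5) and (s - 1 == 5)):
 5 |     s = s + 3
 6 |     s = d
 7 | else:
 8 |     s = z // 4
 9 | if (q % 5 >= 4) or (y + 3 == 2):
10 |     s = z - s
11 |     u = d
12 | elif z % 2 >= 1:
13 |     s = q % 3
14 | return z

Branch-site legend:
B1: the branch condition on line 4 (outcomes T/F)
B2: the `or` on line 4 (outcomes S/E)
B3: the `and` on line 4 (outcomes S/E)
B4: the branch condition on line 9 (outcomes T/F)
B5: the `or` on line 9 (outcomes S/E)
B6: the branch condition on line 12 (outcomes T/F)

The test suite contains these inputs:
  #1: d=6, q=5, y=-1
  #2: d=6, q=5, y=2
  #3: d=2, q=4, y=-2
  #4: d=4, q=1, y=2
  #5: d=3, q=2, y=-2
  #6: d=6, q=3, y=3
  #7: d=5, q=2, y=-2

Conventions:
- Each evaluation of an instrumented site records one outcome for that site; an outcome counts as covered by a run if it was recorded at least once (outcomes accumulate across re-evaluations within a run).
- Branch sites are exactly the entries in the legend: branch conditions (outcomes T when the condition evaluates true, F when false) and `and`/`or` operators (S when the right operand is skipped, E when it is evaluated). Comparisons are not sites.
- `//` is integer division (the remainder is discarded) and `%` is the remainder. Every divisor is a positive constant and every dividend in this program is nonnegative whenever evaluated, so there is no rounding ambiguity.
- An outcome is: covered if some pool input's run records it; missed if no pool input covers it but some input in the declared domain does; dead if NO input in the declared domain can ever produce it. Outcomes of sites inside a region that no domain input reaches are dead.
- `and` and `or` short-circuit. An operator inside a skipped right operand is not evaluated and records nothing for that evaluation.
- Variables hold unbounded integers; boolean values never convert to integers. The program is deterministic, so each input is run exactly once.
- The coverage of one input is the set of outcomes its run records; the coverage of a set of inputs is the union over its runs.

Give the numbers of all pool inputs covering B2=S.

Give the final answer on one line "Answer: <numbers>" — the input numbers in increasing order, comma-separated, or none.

input #1 (d=6, q=5, y=-1): does not produce B2=S
input #2 (d=6, q=5, y=2): does not produce B2=S
input #3 (d=2, q=4, y=-2): produces B2=S
input #4 (d=4, q=1, y=2): does not produce B2=S
input #5 (d=3, q=2, y=-2): produces B2=S
input #6 (d=6, q=3, y=3): does not produce B2=S
input #7 (d=5, q=2, y=-2): does not produce B2=S

Answer: 3, 5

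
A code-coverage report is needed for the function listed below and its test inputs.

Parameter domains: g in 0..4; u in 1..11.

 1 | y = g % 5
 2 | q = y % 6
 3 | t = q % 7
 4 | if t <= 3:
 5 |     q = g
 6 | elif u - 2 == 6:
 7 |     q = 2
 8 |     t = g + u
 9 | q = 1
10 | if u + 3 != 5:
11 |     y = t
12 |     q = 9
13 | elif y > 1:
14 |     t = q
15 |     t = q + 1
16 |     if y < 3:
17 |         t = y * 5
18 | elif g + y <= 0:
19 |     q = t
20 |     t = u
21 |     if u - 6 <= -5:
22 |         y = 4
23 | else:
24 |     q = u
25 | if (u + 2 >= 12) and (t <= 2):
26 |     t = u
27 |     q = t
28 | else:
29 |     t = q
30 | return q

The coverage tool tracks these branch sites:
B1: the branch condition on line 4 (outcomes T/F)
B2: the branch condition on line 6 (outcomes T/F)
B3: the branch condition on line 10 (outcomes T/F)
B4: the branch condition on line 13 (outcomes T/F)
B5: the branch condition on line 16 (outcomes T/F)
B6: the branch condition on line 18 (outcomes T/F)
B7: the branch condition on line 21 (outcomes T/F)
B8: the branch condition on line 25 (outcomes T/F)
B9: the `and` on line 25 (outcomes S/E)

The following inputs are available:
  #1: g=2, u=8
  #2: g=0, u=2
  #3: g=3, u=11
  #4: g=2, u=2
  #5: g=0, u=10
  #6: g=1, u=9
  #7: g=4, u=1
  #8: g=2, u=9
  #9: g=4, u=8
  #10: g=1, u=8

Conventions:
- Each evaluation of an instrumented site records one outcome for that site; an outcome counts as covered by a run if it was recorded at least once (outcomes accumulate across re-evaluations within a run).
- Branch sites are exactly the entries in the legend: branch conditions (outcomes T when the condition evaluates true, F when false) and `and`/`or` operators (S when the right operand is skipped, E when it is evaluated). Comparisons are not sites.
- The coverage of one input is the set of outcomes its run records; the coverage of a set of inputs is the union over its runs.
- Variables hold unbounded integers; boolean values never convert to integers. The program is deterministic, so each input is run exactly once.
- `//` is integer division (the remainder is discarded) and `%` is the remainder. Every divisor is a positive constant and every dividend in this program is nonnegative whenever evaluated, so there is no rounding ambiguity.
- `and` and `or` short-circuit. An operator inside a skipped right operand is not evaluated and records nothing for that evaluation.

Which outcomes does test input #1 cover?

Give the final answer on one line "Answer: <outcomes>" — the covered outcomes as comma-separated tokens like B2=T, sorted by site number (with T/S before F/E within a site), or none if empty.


Running input #1 (g=2, u=8), event by event:
  B1->T, B3->T, B9->S, B8->F
collecting distinct outcomes: B1=T, B3=T, B8=F, B9=S
Answer: B1=T, B3=T, B8=F, B9=S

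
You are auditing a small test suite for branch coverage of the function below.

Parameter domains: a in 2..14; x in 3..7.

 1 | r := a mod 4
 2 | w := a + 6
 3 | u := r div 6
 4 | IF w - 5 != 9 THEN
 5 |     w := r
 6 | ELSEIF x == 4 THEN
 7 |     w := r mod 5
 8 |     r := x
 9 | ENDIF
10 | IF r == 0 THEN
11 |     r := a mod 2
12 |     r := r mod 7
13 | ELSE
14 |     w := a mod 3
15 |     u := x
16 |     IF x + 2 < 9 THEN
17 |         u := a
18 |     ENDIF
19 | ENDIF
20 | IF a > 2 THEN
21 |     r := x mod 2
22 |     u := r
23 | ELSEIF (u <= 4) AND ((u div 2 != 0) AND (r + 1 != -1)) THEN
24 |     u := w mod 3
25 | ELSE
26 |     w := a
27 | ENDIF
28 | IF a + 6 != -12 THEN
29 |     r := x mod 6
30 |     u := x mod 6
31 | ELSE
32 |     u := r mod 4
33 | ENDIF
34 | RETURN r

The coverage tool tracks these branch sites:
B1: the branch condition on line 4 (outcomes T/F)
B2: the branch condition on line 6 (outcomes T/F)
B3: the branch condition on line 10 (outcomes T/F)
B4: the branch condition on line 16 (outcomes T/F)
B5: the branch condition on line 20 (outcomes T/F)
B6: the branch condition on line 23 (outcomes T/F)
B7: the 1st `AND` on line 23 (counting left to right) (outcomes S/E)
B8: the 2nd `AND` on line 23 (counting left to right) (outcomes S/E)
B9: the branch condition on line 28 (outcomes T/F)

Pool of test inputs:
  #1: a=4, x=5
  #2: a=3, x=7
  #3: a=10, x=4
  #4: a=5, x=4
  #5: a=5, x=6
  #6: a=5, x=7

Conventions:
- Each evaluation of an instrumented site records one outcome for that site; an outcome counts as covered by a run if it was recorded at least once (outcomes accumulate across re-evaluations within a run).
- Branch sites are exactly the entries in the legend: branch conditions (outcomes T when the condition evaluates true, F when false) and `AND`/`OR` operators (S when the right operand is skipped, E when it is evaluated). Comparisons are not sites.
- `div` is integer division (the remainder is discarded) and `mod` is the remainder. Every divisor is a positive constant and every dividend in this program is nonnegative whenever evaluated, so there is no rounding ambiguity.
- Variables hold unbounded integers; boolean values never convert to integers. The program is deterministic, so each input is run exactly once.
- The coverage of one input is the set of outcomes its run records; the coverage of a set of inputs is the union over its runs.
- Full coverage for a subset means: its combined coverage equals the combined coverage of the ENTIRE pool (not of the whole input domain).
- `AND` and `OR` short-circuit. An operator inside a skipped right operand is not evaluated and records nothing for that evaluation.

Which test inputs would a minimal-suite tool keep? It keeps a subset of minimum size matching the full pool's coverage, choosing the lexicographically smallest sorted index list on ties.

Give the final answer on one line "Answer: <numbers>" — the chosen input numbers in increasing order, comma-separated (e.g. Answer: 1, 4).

run #1 (a=4, x=5) runs B1->T, B3->T, B5->T, B9->T; records B1=T, B3=T, B5=T, B9=T
run #2 (a=3, x=7) runs B1->T, B3->F, B4->F, B5->T, B9->T; records B1=T, B3=F, B4=F, B5=T, B9=T
run #3 (a=10, x=4) runs B1->T, B3->F, B4->T, B5->T, B9->T; records B1=T, B3=F, B4=T, B5=T, B9=T
run #4 (a=5, x=4) runs B1->T, B3->F, B4->T, B5->T, B9->T; records B1=T, B3=F, B4=T, B5=T, B9=T
run #5 (a=5, x=6) runs B1->T, B3->F, B4->T, B5->T, B9->T; records B1=T, B3=F, B4=T, B5=T, B9=T
run #6 (a=5, x=7) runs B1->T, B3->F, B4->F, B5->T, B9->T; records B1=T, B3=F, B4=F, B5=T, B9=T
the full pool covers 7 outcomes: B1=T, B3=T, B3=F, B4=T, B4=F, B5=T, B9=T
no size-1 subset reaches all 7 outcomes (best union: 5/7)
no size-2 subset reaches all 7 outcomes (best union: 6/7)
at size 3, {1, 2, 3} reaches all 7 outcomes; every lexicographically earlier size-3 subset fails

Answer: 1, 2, 3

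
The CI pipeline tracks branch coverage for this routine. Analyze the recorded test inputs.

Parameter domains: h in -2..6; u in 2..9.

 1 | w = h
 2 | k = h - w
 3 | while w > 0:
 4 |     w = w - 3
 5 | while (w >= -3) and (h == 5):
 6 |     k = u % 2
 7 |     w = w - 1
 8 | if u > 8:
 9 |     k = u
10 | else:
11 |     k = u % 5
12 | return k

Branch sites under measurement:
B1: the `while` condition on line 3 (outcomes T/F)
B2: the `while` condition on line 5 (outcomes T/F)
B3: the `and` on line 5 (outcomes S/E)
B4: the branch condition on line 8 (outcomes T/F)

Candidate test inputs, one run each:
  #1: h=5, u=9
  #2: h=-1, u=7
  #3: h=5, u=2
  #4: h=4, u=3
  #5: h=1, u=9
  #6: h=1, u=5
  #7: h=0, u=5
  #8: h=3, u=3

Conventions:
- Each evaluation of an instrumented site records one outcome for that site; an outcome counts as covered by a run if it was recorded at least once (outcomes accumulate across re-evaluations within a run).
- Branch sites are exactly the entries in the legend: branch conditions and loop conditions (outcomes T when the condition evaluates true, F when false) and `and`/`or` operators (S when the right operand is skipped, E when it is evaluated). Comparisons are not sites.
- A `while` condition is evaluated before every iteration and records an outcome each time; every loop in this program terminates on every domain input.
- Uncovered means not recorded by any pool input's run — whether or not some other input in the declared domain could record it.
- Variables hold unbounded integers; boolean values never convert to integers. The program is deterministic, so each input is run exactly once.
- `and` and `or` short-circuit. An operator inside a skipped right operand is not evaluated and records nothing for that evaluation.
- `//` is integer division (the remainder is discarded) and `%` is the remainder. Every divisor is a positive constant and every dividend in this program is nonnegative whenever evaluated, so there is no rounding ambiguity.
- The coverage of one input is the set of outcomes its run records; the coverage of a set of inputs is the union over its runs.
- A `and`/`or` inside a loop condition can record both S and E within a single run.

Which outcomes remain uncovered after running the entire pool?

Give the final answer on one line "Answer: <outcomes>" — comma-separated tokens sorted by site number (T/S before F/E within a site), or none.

input #1 (h=5, u=9): events B1->T, B1->T, B1->F, B3->E, B2->T, B3->E, B2->T, B3->E, B2->T, B3->S, B2->F, B4->T; covers B1=T, B1=F, B2=T, B2=F, B3=S, B3=E, B4=T
input #2 (h=-1, u=7): events B1->F, B3->E, B2->F, B4->F; covers B1=F, B2=F, B3=E, B4=F
input #3 (h=5, u=2): events B1->T, B1->T, B1->F, B3->E, B2->T, B3->E, B2->T, B3->E, B2->T, B3->S, B2->F, B4->F; covers B1=T, B1=F, B2=T, B2=F, B3=S, B3=E, B4=F
input #4 (h=4, u=3): events B1->T, B1->T, B1->F, B3->E, B2->F, B4->F; covers B1=T, B1=F, B2=F, B3=E, B4=F
input #5 (h=1, u=9): events B1->T, B1->F, B3->E, B2->F, B4->T; covers B1=T, B1=F, B2=F, B3=E, B4=T
input #6 (h=1, u=5): events B1->T, B1->F, B3->E, B2->F, B4->F; covers B1=T, B1=F, B2=F, B3=E, B4=F
input #7 (h=0, u=5): events B1->F, B3->E, B2->F, B4->F; covers B1=F, B2=F, B3=E, B4=F
input #8 (h=3, u=3): events B1->T, B1->F, B3->E, B2->F, B4->F; covers B1=T, B1=F, B2=F, B3=E, B4=F
union over the pool: B1=T, B1=F, B2=T, B2=F, B3=S, B3=E, B4=T, B4=F
uncovered (0 of 8): none

Answer: none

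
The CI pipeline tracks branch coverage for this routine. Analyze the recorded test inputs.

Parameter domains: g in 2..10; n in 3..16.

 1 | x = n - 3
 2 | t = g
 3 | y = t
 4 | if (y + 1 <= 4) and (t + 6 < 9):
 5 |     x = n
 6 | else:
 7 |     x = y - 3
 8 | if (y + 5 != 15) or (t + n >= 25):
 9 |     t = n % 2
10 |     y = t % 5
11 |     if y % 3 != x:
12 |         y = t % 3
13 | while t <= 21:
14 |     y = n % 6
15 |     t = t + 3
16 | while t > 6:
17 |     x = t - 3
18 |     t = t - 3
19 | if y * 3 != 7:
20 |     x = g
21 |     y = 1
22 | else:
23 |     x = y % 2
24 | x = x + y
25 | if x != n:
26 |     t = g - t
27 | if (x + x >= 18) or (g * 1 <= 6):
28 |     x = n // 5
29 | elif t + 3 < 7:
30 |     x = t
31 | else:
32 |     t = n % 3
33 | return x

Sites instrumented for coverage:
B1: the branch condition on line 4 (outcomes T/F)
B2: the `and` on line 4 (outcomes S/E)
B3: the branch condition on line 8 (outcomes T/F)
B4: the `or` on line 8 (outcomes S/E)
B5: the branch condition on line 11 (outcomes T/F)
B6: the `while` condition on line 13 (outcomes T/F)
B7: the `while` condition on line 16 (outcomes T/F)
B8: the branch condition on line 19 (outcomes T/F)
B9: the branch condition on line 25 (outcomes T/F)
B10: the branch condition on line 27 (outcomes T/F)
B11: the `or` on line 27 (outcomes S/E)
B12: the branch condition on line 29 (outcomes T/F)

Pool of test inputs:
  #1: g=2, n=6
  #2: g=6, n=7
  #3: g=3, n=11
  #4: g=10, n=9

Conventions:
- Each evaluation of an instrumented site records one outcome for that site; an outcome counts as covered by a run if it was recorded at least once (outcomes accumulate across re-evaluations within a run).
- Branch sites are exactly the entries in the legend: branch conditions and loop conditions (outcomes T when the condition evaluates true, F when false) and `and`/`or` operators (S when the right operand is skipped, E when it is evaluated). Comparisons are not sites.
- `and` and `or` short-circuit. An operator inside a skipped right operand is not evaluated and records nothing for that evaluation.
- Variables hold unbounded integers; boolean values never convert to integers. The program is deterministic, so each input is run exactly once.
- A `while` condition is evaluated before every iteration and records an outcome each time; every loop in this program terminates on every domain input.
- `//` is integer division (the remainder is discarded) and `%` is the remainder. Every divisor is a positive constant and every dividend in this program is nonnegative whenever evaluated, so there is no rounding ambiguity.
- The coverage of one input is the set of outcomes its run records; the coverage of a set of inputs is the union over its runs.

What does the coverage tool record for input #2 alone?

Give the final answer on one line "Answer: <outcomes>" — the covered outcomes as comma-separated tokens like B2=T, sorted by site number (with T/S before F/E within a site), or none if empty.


Running input #2 (g=6, n=7), event by event:
  B2->S, B1->F, B4->S, B3->T, B5->T, B6->T, B6->T, B6->T, B6->T, B6->T
  B6->T, B6->T, B6->F, B7->T, B7->T, B7->T, B7->T, B7->T, B7->T, B7->F
  B8->T, B9->F, B11->E, B10->T
deduplicating events, the covered set is: B1=F, B2=S, B3=T, B4=S, B5=T, B6=T, B6=F, B7=T, B7=F, B8=T, B9=F, B10=T, B11=E
Answer: B1=F, B2=S, B3=T, B4=S, B5=T, B6=T, B6=F, B7=T, B7=F, B8=T, B9=F, B10=T, B11=E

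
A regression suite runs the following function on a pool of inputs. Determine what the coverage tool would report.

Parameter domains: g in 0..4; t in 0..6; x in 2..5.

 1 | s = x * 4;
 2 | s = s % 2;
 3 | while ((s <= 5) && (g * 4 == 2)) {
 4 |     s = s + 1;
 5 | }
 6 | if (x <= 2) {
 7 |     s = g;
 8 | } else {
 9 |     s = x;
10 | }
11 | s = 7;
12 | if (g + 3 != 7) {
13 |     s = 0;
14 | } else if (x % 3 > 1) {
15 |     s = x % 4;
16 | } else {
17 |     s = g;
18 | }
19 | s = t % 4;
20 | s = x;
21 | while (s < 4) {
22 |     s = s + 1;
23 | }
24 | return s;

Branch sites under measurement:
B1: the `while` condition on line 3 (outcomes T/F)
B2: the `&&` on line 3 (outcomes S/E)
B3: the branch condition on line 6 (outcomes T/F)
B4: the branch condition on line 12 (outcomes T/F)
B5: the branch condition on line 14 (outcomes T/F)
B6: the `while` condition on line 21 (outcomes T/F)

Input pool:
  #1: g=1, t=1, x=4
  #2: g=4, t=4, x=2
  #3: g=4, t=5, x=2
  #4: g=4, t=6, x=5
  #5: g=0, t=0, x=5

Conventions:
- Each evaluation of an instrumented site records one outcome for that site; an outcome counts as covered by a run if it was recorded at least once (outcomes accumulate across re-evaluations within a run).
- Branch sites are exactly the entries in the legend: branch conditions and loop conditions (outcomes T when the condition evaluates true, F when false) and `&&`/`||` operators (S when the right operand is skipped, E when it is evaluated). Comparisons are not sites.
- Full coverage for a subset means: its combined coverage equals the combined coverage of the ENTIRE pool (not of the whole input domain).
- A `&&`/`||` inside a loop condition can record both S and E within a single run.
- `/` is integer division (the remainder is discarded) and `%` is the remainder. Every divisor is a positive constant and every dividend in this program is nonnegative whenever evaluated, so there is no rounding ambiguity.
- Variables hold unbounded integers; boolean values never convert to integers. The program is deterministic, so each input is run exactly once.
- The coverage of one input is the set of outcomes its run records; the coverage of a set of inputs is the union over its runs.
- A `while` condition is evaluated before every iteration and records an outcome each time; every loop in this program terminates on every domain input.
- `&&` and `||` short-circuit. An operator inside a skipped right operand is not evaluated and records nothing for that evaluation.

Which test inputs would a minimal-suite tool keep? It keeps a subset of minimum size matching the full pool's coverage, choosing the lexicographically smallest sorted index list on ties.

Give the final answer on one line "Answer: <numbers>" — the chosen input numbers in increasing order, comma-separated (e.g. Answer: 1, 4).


input #1 (g=1, t=1, x=4): events B2->E, B1->F, B3->F, B4->T, B6->F; covers B1=F, B2=E, B3=F, B4=T, B6=F
input #2 (g=4, t=4, x=2): events B2->E, B1->F, B3->T, B4->F, B5->T, B6->T, B6->T, B6->F; covers B1=F, B2=E, B3=T, B4=F, B5=T, B6=T, B6=F
input #3 (g=4, t=5, x=2): events B2->E, B1->F, B3->T, B4->F, B5->T, B6->T, B6->T, B6->F; covers B1=F, B2=E, B3=T, B4=F, B5=T, B6=T, B6=F
input #4 (g=4, t=6, x=5): events B2->E, B1->F, B3->F, B4->F, B5->T, B6->F; covers B1=F, B2=E, B3=F, B4=F, B5=T, B6=F
input #5 (g=0, t=0, x=5): events B2->E, B1->F, B3->F, B4->T, B6->F; covers B1=F, B2=E, B3=F, B4=T, B6=F
the full pool covers 9 outcomes: B1=F, B2=E, B3=T, B3=F, B4=T, B4=F, B5=T, B6=T, B6=F
every size-1 subset falls short of the 9 outcomes (best: 7/9)
inputs {1, 2} (size 2) cover everything; no size-2 subset with a lexicographically smaller index list covers all 9
Answer: 1, 2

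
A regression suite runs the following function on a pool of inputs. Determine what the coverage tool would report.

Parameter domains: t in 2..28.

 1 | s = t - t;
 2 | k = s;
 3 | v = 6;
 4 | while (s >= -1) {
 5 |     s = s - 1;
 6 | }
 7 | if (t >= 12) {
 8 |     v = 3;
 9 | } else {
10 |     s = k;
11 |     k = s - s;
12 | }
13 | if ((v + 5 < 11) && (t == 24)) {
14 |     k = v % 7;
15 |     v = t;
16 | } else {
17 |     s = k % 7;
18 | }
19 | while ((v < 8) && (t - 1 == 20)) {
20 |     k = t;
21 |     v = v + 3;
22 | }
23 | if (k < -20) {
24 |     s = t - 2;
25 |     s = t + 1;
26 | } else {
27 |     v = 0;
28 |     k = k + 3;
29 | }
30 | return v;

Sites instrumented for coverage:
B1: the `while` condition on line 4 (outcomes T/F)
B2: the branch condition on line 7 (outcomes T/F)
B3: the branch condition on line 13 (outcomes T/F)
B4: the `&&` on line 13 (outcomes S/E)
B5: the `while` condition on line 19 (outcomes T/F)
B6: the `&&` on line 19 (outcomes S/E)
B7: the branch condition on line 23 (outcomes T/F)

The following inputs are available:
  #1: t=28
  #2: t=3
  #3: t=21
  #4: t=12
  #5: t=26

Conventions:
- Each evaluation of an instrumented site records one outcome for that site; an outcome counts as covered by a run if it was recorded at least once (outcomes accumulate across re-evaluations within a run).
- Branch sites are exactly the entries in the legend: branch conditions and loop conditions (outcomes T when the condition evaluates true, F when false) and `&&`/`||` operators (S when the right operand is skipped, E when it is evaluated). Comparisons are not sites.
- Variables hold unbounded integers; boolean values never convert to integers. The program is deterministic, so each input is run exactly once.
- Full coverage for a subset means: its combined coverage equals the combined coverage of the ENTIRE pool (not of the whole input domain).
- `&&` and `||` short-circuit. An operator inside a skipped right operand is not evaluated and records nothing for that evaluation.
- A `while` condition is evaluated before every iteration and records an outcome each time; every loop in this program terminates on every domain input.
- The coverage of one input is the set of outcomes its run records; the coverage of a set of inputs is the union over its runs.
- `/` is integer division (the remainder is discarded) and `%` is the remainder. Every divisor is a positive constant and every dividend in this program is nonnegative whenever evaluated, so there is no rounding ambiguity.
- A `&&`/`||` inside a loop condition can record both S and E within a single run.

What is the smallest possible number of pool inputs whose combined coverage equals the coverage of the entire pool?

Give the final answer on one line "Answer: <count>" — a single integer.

input #1 (t=28): events B1->T, B1->T, B1->F, B2->T, B4->E, B3->F, B6->E, B5->F, B7->F; covers B1=T, B1=F, B2=T, B3=F, B4=E, B5=F, B6=E, B7=F
input #2 (t=3): events B1->T, B1->T, B1->F, B2->F, B4->S, B3->F, B6->E, B5->F, B7->F; covers B1=T, B1=F, B2=F, B3=F, B4=S, B5=F, B6=E, B7=F
input #3 (t=21): events B1->T, B1->T, B1->F, B2->T, B4->E, B3->F, B6->E, B5->T, B6->E, B5->T, B6->S, B5->F, B7->F; covers B1=T, B1=F, B2=T, B3=F, B4=E, B5=T, B5=F, B6=S, B6=E, B7=F
input #4 (t=12): events B1->T, B1->T, B1->F, B2->T, B4->E, B3->F, B6->E, B5->F, B7->F; covers B1=T, B1=F, B2=T, B3=F, B4=E, B5=F, B6=E, B7=F
input #5 (t=26): events B1->T, B1->T, B1->F, B2->T, B4->E, B3->F, B6->E, B5->F, B7->F; covers B1=T, B1=F, B2=T, B3=F, B4=E, B5=F, B6=E, B7=F
union over all inputs: B1=T, B1=F, B2=T, B2=F, B3=F, B4=S, B4=E, B5=T, B5=F, B6=S, B6=E, B7=F (12 outcomes)
size 1 is not enough: best union over all size-1 subsets is 10/12
the canonical winner is {2, 3}: size 2, full 12-outcome coverage, earliest index list among size-2 covers

Answer: 2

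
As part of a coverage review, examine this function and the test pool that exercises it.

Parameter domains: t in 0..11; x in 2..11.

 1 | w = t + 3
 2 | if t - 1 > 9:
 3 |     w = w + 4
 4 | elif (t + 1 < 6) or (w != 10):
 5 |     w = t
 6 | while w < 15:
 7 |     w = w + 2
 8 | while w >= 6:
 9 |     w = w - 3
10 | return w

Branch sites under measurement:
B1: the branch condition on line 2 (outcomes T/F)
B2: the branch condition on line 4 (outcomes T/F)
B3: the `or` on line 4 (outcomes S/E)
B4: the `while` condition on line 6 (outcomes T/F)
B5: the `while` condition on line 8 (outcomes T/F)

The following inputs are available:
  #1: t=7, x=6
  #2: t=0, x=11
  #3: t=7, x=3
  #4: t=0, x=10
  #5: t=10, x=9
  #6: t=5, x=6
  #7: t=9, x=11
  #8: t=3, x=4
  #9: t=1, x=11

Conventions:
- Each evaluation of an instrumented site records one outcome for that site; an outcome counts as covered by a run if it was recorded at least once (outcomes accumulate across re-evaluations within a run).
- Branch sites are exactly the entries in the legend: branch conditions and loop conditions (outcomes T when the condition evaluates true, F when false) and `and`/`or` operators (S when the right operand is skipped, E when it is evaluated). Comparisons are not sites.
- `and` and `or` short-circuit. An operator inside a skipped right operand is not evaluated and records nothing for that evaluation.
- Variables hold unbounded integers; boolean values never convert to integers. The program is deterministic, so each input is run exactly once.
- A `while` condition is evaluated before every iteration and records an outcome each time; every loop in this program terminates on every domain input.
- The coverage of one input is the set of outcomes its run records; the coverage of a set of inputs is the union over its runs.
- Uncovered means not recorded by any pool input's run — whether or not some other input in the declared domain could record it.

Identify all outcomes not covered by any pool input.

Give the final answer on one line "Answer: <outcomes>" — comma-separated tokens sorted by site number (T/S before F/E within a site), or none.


run #1 (t=7, x=6) runs B1->F, B3->E, B2->F, B4->T, B4->T, B4->T, B4->F, B5->T, B5->T, B5->T, B5->T, B5->F; records B1=F, B2=F, B3=E, B4=T, B4=F, B5=T, B5=F
run #2 (t=0, x=11) runs B1->F, B3->S, B2->T, B4->T, B4->T, B4->T, B4->T, B4->T, B4->T, B4->T, B4->T, B4->F, B5->T, B5->T, ...; records B1=F, B2=T, B3=S, B4=T, B4=F, B5=T, B5=F
run #3 (t=7, x=3) runs B1->F, B3->E, B2->F, B4->T, B4->T, B4->T, B4->F, B5->T, B5->T, B5->T, B5->T, B5->F; records B1=F, B2=F, B3=E, B4=T, B4=F, B5=T, B5=F
run #4 (t=0, x=10) runs B1->F, B3->S, B2->T, B4->T, B4->T, B4->T, B4->T, B4->T, B4->T, B4->T, B4->T, B4->F, B5->T, B5->T, ...; records B1=F, B2=T, B3=S, B4=T, B4=F, B5=T, B5=F
run #5 (t=10, x=9) runs B1->F, B3->E, B2->T, B4->T, B4->T, B4->T, B4->F, B5->T, B5->T, B5->T, B5->T, B5->F; records B1=F, B2=T, B3=E, B4=T, B4=F, B5=T, B5=F
run #6 (t=5, x=6) runs B1->F, B3->E, B2->T, B4->T, B4->T, B4->T, B4->T, B4->T, B4->F, B5->T, B5->T, B5->T, B5->T, B5->F; records B1=F, B2=T, B3=E, B4=T, B4=F, B5=T, B5=F
run #7 (t=9, x=11) runs B1->F, B3->E, B2->T, B4->T, B4->T, B4->T, B4->F, B5->T, B5->T, B5->T, B5->T, B5->F; records B1=F, B2=T, B3=E, B4=T, B4=F, B5=T, B5=F
run #8 (t=3, x=4) runs B1->F, B3->S, B2->T, B4->T, B4->T, B4->T, B4->T, B4->T, B4->T, B4->F, B5->T, B5->T, B5->T, B5->T, ...; records B1=F, B2=T, B3=S, B4=T, B4=F, B5=T, B5=F
run #9 (t=1, x=11) runs B1->F, B3->S, B2->T, B4->T, B4->T, B4->T, B4->T, B4->T, B4->T, B4->T, B4->F, B5->T, B5->T, B5->T, ...; records B1=F, B2=T, B3=S, B4=T, B4=F, B5=T, B5=F
union over the pool: B1=F, B2=T, B2=F, B3=S, B3=E, B4=T, B4=F, B5=T, B5=F
uncovered (1 of 10): B1=T
Answer: B1=T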